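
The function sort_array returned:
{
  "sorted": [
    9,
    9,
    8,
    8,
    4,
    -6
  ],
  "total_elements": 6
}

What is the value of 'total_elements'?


6


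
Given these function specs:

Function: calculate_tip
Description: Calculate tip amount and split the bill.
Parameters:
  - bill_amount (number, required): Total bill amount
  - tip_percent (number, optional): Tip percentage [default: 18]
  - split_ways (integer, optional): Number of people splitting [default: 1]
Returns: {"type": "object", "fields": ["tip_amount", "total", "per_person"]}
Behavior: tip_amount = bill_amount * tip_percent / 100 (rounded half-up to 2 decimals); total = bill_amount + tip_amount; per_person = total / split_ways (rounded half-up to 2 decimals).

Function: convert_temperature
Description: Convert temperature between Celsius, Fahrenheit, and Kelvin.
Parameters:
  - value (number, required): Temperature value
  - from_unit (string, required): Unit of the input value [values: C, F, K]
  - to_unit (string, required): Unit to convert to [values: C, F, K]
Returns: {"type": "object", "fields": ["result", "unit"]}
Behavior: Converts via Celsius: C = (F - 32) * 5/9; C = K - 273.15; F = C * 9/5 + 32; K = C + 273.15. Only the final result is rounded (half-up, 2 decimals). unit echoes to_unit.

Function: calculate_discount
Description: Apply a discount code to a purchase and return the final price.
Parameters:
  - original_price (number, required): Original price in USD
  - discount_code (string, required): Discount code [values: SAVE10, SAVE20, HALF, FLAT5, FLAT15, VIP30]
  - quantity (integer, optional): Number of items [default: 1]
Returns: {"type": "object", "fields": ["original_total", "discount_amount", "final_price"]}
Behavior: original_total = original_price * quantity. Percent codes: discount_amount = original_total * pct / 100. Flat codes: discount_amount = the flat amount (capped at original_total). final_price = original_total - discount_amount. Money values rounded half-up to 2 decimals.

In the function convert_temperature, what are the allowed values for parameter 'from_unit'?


The convert_temperature spec declares:
  - from_unit (string, required): Unit of the input value [values: C, F, K]
Allowed values:
C, F, K


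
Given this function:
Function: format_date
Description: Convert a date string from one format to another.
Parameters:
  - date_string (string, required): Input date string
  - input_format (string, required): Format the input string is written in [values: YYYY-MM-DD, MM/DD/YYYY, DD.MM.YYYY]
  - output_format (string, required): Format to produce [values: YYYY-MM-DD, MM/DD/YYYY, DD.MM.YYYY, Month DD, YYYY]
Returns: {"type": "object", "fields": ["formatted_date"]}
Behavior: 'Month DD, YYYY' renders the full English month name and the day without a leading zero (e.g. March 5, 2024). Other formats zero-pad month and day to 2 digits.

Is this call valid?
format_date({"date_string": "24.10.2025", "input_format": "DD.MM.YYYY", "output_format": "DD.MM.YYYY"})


Checking all required parameters present and types match... All valid.
Valid


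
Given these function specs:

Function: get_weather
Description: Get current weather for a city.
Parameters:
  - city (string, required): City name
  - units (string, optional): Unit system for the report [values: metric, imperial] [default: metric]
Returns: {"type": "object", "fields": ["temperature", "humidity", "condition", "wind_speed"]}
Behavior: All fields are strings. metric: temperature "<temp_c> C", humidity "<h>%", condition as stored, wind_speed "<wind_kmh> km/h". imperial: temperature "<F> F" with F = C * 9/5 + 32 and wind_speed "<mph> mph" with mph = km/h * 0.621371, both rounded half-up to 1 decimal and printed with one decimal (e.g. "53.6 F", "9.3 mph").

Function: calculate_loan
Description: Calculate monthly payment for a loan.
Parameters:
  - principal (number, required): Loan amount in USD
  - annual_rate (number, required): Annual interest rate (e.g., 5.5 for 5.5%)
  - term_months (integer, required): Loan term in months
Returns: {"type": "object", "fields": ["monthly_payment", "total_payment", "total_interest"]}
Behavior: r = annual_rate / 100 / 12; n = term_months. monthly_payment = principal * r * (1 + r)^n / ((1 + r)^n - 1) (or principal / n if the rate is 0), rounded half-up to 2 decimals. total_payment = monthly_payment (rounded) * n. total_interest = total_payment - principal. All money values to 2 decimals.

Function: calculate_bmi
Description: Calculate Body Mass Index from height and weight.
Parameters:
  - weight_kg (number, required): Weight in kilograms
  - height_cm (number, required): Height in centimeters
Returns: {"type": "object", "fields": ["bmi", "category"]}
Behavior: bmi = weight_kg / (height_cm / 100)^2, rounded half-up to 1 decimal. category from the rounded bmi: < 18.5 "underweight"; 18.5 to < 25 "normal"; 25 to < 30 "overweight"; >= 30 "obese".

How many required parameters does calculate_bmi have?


Parameters of calculate_bmi: weight_kg (required), height_cm (required)
Required count:
2


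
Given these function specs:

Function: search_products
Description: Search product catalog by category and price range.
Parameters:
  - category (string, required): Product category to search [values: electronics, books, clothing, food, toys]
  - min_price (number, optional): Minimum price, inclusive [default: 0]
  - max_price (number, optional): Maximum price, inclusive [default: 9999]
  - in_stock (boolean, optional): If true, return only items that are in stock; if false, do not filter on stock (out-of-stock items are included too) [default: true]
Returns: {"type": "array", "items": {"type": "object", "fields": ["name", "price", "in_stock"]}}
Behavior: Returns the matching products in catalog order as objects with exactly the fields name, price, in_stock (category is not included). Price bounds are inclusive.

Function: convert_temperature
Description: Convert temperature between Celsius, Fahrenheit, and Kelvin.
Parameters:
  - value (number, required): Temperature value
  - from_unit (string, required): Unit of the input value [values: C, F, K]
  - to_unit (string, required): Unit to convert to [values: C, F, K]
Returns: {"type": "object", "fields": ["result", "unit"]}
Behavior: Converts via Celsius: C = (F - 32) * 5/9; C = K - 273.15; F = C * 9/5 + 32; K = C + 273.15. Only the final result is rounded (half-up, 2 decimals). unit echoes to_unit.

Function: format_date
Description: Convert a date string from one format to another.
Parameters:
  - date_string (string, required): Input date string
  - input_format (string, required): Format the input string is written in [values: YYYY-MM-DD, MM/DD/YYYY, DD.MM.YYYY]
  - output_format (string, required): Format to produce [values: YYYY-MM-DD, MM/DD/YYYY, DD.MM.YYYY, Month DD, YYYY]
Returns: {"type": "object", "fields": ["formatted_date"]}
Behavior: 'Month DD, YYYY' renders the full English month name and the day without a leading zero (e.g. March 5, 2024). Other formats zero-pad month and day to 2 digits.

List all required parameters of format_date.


Parameters of format_date and their required/optional flag:
  date_string: required
  input_format: required
  output_format: required
date_string, input_format, output_format


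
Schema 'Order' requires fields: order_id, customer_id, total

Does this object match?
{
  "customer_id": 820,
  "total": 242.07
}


Checking required fields...
Missing: order_id
Invalid - missing required field 'order_id'


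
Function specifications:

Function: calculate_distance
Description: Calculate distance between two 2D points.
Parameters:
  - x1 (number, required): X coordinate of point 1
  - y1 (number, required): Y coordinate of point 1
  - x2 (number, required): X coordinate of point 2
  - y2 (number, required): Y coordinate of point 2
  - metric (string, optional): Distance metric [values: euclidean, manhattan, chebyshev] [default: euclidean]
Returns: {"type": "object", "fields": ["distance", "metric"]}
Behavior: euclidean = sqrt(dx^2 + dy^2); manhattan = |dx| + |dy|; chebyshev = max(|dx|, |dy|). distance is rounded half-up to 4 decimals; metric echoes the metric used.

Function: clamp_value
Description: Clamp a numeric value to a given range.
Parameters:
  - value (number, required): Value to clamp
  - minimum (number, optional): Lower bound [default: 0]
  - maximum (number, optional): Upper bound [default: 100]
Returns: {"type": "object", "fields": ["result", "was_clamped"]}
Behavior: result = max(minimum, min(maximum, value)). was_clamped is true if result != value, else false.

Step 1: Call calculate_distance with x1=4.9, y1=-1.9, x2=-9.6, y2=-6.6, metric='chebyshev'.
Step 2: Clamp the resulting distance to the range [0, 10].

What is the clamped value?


Step 1: calculate_distance (chebyshev)
  |dx| = |-9.6 - 4.9| = 14.5; |dy| = |-6.6 - -1.9| = 4.7
  chebyshev: max(14.5, 4.7) = 14.5
  Round to 4 decimals: 14.5
  -> distance = 14.5
Step 2: clamp_value(value=14.5, minimum=0, maximum=10)
  result = max(0, min(10, 14.5)) = max(0, 10) = 10
  was_clamped = (10 != 14.5) = true
  -> result = 10
10


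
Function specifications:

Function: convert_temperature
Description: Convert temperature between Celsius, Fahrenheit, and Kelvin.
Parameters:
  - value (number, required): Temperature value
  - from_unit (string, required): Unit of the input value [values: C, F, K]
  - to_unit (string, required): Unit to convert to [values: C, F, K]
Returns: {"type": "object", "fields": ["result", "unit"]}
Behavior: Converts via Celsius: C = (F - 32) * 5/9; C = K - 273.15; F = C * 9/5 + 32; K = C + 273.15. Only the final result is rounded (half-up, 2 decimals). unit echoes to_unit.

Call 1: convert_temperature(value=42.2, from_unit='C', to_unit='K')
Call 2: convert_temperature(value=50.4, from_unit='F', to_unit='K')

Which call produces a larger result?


Call 1:
  Input already in C: 42.2
  To K: 42.2 + 273.15 = 315.35
  Round to 2 decimals: 315.35
  -> 315.35 K
Call 2:
  To C: (50.4 - 32) * 5/9 = 10.222222
  To K: 10.222222 + 273.15 = 283.372222
  Round to 2 decimals: 283.37
  -> 283.37 K
Call 1 (315.35 K)


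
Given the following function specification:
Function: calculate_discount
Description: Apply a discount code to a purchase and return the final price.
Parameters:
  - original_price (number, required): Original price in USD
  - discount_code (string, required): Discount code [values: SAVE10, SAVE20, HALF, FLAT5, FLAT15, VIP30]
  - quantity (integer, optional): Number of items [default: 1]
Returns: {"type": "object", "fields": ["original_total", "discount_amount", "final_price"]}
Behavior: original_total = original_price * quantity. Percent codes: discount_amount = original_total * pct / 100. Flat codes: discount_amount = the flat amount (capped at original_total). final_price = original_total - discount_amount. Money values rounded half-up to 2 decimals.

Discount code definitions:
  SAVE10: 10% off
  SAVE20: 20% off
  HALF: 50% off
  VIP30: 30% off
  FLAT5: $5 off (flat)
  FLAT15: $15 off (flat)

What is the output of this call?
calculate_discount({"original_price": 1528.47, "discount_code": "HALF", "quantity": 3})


original_total = 1528.47 * 3 = 4585.41
HALF = 50% off: discount_amount = 4585.41 * 50/100 = 2292.705 -> 2292.71
final_price = 4585.41 - 2292.71 = 2292.70
Output:
{"original_total": 4585.41, "discount_amount": 2292.71, "final_price": 2292.7}


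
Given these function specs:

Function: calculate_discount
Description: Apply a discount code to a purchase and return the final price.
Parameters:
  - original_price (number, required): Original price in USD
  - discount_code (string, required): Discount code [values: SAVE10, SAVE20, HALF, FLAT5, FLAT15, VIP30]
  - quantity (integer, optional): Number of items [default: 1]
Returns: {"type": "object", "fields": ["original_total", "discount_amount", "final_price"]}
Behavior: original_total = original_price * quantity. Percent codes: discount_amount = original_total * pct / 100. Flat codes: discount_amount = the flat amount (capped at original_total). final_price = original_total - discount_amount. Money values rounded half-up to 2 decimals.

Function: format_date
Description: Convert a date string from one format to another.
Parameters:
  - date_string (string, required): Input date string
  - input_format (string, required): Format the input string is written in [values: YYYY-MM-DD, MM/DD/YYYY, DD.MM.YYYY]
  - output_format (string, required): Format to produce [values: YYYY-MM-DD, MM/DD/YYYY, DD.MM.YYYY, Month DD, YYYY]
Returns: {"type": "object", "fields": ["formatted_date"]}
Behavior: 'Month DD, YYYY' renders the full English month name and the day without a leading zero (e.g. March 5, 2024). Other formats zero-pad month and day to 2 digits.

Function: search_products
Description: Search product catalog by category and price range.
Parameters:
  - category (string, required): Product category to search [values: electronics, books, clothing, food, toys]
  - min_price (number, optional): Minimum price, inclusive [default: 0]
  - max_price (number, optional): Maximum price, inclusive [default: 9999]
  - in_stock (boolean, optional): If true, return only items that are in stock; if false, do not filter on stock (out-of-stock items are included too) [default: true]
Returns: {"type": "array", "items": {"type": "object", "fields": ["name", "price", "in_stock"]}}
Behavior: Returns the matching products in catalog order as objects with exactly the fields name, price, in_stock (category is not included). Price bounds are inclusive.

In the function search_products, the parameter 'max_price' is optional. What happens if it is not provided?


The search_products spec declares:
  - max_price (number, optional): Maximum price, inclusive [default: 9999]
It defaults to 9999


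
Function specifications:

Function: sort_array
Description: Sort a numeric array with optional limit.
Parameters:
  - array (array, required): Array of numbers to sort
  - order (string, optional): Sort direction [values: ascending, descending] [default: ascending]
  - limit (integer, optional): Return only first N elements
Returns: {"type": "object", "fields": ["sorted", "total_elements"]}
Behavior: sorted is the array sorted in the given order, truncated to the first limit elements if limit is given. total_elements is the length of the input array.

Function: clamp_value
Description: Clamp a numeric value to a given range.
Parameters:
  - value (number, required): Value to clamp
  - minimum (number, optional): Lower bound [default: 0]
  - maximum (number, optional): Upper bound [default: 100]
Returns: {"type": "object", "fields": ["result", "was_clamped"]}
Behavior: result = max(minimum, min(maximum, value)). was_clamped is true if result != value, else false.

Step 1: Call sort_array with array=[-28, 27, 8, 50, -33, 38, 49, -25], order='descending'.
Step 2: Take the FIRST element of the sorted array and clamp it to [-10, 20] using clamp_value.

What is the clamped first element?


Step 1: sort_array(order=descending)
  sorted: [50, 49, 38, 27, 8, -25, -28, -33]
  -> first element = 50
Step 2: clamp_value(value=50, minimum=-10, maximum=20)
  result = max(-10, min(20, 50)) = max(-10, 20) = 20
  was_clamped = (20 != 50) = true
  -> result = 20
20


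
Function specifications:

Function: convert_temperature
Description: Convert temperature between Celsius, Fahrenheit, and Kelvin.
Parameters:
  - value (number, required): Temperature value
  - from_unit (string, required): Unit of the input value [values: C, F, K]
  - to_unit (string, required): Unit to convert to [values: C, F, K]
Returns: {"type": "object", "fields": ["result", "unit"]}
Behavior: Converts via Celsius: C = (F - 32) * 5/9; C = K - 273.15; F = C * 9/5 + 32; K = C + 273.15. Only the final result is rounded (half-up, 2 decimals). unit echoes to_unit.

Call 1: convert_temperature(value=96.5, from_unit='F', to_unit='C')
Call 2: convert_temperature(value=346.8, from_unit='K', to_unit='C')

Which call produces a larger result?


Call 1:
  To C: (96.5 - 32) * 5/9 = 35.833333
  Target is C: 35.833333
  Round to 2 decimals: 35.83
  -> 35.83 C
Call 2:
  To C: 346.8 - 273.15 = 73.65
  Target is C: 73.65
  Round to 2 decimals: 73.65
  -> 73.65 C
Call 2 (73.65 C)


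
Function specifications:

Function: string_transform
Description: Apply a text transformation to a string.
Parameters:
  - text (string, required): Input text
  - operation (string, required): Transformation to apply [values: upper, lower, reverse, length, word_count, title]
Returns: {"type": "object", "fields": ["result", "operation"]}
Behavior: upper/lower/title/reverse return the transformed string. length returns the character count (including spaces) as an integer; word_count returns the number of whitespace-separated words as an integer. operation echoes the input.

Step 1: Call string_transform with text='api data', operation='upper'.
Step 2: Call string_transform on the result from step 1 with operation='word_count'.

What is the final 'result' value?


Step 1: string_transform(text='api data', operation='upper')
  -> result = 'API DATA'
Step 2: string_transform(text='API DATA', operation='word_count')
  words: API, DATA -> 2
  -> result = 2
2


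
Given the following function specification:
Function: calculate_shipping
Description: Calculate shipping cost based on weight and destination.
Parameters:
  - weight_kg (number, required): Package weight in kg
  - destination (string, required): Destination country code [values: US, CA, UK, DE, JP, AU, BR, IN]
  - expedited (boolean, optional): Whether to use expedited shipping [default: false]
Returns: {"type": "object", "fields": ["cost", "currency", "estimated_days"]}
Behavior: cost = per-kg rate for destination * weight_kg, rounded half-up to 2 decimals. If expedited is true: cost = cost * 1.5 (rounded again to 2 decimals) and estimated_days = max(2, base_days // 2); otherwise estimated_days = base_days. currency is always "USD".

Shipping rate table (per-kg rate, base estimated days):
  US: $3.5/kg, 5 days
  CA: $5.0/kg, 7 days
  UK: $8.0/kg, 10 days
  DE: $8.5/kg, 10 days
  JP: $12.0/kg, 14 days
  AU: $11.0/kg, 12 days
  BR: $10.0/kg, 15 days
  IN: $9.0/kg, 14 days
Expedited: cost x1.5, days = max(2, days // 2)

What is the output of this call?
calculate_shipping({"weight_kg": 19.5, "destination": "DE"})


Defaults applied: expedited=false
Rate for DE: $8.5/kg, base 10 days
cost = 8.5 * 19.5 = 165.75 -> 165.75
expedited not set/false: estimated_days = 10
Output:
{"cost": 165.75, "currency": "USD", "estimated_days": 10}


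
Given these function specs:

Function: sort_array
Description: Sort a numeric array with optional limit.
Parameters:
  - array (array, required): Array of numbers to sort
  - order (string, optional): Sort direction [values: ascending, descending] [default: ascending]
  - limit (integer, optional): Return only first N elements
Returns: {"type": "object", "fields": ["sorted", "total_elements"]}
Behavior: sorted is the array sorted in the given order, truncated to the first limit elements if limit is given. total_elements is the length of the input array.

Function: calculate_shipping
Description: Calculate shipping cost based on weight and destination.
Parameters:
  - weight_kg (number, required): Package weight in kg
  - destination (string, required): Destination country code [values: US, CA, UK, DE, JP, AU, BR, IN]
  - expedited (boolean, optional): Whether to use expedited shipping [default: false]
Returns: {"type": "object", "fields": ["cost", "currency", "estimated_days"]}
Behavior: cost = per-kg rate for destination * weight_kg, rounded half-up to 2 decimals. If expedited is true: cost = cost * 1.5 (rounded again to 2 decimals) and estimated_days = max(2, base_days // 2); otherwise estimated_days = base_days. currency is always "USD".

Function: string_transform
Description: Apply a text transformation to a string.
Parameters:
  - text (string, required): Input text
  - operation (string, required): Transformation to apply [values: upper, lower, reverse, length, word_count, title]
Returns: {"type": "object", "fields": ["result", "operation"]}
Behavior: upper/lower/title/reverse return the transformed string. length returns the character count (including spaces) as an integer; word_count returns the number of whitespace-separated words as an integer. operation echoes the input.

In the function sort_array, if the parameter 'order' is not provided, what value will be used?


The sort_array spec declares:
  - order (string, optional): Sort direction [values: ascending, descending] [default: ascending]
Default:
ascending


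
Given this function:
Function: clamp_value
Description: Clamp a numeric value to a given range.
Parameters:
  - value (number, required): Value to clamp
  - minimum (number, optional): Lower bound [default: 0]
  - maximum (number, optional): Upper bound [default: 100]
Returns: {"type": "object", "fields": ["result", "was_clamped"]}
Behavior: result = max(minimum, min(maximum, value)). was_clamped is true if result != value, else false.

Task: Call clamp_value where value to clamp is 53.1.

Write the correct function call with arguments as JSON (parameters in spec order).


Mapping each described value to its parameter name:
  'Value to clamp' -> value = 53.1
clamp_value({"value": 53.1})


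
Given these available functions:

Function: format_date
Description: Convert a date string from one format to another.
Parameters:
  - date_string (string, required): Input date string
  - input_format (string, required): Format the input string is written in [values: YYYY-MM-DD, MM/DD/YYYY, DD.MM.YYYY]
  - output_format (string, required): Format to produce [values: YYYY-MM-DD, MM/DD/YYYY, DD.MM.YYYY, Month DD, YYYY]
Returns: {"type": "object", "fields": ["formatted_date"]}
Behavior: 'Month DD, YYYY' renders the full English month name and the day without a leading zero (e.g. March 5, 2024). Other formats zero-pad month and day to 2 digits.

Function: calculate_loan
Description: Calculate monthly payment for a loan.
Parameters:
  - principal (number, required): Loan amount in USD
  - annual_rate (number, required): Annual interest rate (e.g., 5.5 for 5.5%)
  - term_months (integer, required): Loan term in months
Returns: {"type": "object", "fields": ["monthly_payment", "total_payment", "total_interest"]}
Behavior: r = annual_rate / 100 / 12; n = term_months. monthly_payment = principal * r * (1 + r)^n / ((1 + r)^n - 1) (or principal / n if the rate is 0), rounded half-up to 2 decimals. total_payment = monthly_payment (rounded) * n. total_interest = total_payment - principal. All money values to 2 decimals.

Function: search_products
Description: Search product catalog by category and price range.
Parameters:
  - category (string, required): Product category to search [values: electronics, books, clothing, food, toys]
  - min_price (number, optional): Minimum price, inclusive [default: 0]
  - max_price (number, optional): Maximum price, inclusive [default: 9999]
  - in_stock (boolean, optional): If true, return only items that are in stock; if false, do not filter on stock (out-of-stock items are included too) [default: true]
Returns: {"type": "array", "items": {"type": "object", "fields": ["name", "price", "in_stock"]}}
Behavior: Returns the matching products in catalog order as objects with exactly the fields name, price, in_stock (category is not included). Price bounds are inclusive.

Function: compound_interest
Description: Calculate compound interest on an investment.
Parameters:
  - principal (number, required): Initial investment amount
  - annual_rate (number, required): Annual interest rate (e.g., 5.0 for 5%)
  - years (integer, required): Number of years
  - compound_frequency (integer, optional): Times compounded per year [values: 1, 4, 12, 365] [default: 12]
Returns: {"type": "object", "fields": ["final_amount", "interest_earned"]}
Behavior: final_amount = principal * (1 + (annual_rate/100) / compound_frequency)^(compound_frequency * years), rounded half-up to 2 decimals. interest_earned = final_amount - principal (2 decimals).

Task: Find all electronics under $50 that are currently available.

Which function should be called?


The task needs a function whose description is: Search product catalog by category and price range.
search_products


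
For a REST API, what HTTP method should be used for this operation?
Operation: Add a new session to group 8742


GET = read, POST = create, PUT = update/replace, DELETE = remove
This operation is a create.
POST


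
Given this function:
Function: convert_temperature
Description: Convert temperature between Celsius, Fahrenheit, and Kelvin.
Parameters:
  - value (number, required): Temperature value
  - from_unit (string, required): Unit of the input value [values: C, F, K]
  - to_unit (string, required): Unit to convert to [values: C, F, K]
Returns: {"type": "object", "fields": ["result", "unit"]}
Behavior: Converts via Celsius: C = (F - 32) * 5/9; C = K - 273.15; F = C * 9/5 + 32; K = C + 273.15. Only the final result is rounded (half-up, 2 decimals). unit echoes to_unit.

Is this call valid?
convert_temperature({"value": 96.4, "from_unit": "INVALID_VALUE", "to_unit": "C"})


Checking parameter values...
Parameter 'from_unit' has value 'INVALID_VALUE' not in allowed: C, F, K
Invalid - 'from_unit' must be one of C, F, K


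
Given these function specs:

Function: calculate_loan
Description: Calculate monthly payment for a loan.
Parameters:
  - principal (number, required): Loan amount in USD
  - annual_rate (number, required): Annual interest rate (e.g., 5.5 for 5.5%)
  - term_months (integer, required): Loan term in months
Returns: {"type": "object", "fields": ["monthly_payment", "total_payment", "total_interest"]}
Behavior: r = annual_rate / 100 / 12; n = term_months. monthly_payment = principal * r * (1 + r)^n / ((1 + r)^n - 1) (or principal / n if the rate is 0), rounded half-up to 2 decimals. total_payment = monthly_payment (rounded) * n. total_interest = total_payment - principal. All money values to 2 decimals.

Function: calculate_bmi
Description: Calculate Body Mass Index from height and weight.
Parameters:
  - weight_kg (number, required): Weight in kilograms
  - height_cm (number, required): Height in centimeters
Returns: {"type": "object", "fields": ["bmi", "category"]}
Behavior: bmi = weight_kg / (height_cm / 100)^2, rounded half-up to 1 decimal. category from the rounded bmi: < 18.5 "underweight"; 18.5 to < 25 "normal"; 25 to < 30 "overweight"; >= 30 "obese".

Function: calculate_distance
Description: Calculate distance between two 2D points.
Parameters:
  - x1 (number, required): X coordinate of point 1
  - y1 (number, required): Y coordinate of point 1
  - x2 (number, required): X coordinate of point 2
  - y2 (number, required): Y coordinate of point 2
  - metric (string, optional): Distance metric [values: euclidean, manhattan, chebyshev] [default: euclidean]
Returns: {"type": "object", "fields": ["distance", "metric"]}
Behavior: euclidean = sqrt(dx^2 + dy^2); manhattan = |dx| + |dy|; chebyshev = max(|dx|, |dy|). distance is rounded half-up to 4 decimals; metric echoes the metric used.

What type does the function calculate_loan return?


The calculate_loan spec declares Returns: {"type": "object", "fields": ["monthly_payment", "total_payment", "total_interest"]}
Type:
object


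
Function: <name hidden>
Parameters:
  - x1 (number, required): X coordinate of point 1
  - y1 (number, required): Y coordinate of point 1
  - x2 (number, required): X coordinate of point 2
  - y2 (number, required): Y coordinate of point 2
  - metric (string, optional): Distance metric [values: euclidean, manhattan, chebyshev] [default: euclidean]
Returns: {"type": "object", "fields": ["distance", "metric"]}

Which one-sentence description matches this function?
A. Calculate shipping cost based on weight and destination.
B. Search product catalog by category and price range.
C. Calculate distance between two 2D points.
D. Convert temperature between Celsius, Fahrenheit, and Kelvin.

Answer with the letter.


Parameters x1, y1, x2, y2, metric and return ["distance", "metric"] fit: Calculate distance between two 2D points.
C


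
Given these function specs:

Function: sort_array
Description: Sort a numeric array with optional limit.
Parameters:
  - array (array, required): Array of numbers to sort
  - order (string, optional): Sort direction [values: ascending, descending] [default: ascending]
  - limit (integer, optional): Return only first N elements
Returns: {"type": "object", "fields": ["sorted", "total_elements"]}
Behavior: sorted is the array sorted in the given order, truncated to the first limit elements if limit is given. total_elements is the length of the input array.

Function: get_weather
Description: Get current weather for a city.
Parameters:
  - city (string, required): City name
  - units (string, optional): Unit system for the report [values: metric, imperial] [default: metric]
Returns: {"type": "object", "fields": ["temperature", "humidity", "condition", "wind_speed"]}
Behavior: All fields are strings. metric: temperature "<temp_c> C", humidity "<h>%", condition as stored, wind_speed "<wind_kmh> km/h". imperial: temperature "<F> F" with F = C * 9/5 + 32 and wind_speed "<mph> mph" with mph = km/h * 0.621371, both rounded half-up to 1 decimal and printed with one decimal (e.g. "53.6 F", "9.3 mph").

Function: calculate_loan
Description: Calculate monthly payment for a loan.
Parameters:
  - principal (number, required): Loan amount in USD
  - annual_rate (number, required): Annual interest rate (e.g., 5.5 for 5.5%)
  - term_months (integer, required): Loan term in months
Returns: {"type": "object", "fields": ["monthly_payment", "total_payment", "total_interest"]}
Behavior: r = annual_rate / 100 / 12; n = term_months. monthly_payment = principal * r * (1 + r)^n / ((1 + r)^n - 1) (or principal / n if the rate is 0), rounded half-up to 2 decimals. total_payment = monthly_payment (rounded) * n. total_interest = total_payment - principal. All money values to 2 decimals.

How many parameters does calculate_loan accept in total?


Parameters of calculate_loan: principal (required), annual_rate (required), term_months (required)
Total:
3


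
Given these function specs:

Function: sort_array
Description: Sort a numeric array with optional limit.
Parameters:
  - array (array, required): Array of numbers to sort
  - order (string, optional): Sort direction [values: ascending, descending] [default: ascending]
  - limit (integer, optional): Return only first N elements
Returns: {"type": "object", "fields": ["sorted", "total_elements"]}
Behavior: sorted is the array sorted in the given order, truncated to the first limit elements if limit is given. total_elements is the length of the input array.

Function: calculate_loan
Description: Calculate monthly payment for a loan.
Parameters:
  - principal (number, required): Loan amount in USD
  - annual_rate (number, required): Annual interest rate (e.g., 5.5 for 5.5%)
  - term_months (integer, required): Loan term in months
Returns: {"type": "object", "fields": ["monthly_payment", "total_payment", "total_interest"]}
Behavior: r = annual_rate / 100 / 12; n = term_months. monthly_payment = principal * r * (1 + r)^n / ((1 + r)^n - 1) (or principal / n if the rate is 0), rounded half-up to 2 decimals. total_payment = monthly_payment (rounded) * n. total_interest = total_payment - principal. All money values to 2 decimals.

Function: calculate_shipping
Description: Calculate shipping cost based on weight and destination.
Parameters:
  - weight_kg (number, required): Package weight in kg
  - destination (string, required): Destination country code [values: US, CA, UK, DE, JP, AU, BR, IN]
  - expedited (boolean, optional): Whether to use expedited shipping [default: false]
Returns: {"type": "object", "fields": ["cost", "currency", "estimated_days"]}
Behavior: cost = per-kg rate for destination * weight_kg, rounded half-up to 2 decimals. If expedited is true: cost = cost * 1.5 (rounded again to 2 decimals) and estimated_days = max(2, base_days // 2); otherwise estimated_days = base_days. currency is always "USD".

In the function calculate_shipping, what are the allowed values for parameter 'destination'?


The calculate_shipping spec declares:
  - destination (string, required): Destination country code [values: US, CA, UK, DE, JP, AU, BR, IN]
Allowed values:
US, CA, UK, DE, JP, AU, BR, IN


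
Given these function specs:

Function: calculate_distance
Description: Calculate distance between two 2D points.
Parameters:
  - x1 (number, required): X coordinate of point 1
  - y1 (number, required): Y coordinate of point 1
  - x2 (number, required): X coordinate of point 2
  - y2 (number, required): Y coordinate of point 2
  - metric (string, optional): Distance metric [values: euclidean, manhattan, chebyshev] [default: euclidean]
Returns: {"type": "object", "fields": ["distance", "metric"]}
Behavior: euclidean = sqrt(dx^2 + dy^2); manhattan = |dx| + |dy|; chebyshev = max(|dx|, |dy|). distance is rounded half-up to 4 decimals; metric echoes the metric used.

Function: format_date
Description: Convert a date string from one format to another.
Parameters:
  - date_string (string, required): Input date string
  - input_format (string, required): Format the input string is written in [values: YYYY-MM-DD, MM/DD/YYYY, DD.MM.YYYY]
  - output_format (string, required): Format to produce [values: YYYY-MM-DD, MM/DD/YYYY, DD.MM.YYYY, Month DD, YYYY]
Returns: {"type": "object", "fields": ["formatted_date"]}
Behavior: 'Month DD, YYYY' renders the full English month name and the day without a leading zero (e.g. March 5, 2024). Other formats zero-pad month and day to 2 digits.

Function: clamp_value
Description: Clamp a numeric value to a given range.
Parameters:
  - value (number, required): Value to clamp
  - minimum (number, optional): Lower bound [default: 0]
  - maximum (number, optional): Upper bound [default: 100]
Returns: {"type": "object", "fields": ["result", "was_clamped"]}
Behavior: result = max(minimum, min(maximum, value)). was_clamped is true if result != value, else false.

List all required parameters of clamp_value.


Parameters of clamp_value and their required/optional flag:
  value: required
  minimum: optional
  maximum: optional
value


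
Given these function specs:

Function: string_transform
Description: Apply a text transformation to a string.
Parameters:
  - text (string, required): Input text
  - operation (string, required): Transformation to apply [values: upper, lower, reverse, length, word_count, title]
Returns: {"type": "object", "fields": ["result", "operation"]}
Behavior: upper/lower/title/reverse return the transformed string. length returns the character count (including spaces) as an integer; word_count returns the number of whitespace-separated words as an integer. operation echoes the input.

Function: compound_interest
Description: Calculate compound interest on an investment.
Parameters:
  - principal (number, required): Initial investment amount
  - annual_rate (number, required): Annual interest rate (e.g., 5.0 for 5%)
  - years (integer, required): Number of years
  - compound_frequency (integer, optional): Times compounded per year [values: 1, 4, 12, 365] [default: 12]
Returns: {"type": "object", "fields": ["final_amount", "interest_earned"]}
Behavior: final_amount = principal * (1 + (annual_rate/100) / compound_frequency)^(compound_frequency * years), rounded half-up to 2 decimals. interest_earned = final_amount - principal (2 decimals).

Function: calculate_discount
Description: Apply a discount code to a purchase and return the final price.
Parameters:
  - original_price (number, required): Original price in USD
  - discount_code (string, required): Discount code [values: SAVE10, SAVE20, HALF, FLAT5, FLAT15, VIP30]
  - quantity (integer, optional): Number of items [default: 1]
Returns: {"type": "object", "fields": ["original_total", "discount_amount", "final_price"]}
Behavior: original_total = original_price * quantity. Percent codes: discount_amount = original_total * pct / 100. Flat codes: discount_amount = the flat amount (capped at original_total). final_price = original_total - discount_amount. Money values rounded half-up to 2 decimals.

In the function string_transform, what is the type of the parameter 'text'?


The string_transform spec declares:
  - text (string, required): Input text
Type:
string


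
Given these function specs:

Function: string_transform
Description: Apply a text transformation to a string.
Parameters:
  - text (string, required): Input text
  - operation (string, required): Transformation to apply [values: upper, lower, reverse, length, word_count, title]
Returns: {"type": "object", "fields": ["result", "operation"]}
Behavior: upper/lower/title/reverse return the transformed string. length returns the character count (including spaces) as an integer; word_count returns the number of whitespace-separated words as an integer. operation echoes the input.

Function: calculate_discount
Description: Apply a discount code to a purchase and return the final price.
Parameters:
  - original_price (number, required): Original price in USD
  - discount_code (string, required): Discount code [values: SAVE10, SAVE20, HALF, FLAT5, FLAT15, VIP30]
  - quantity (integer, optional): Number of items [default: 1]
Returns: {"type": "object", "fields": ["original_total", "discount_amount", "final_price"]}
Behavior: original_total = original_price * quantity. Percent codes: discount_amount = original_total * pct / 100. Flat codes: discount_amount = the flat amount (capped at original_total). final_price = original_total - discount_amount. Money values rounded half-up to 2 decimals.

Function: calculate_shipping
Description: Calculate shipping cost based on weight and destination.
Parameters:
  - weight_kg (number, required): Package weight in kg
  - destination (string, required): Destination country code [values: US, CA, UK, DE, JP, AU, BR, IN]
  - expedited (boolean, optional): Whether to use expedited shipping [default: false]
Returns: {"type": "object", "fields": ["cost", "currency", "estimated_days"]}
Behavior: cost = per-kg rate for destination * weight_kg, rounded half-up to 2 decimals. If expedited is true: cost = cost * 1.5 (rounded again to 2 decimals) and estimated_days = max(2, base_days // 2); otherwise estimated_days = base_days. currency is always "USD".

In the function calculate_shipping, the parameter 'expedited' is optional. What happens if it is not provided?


The calculate_shipping spec declares:
  - expedited (boolean, optional): Whether to use expedited shipping [default: false]
It defaults to false


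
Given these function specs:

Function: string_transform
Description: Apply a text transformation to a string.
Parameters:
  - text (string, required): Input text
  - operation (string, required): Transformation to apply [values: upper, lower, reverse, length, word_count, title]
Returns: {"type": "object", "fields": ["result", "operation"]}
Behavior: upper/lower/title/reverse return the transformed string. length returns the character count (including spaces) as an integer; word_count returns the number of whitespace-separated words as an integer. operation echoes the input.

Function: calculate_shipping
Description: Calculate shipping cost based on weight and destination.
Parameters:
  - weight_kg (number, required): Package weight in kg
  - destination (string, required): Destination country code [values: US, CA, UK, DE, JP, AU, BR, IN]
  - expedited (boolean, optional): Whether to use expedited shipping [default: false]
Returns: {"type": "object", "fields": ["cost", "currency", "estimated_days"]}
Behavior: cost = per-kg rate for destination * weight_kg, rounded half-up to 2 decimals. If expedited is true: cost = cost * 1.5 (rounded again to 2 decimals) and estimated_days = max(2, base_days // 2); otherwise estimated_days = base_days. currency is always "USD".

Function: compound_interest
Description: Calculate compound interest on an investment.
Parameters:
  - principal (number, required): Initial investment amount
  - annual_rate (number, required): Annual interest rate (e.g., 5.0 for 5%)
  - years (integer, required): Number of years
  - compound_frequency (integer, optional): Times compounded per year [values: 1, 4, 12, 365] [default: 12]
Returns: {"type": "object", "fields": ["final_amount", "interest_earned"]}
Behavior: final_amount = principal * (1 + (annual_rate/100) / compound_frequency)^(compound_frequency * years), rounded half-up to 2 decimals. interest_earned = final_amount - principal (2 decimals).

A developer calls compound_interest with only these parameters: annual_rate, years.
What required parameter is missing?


Required parameters: principal, annual_rate, years
Provided: annual_rate, years
Missing: principal
principal
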